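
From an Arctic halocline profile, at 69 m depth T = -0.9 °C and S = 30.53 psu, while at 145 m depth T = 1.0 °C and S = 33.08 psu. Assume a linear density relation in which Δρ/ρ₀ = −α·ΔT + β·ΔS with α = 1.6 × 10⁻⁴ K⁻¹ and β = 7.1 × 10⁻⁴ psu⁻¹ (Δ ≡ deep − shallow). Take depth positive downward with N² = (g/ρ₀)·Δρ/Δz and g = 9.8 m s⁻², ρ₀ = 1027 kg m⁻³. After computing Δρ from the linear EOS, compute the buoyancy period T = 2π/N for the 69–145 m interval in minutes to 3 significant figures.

7.51 min

ΔT = +1.9 K, ΔS = +2.55 psu (deep − shallow).
Δρ/ρ₀ = −αΔT + βΔS = -3.04 × 10⁻⁴ + 1.8105 × 10⁻³ = 1.5065 × 10⁻³, so Δρ ≈ 1.547 kg m⁻³.
N² = (g/ρ₀)·Δρ/Δz = g·(Δρ/ρ₀)/Δz = 9.8 × 1.5065 × 10⁻³ / 76 = 1.9426 × 10⁻⁴ s⁻².
N = √(1.9426 × 10⁻⁴) = 0.013938 rad s⁻¹ → T = 2π/N = 450.80 s = 7.5133 min ≈ 7.51 min.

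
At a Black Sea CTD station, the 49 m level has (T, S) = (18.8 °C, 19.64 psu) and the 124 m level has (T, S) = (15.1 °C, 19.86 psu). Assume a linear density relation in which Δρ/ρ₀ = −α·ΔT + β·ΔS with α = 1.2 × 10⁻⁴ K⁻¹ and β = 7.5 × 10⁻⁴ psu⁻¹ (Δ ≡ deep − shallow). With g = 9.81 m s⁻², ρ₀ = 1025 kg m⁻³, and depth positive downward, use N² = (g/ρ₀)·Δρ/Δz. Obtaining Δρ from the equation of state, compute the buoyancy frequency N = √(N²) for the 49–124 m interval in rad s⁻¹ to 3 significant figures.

ΔT = -3.7 K, ΔS = +0.22 psu (deep − shallow).
Δρ/ρ₀ = −αΔT + βΔS = 4.44 × 10⁻⁴ + 1.65 × 10⁻⁴ = 6.09 × 10⁻⁴, so Δρ ≈ 0.6242 kg m⁻³.
N² = (g/ρ₀)·Δρ/Δz = g·(Δρ/ρ₀)/Δz = 9.81 × 6.09 × 10⁻⁴ / 75 = 7.9657 × 10⁻⁵ s⁻².
N = √(7.9657 × 10⁻⁵) = 8.9251 × 10⁻³ rad s⁻¹ ≈ 8.93 × 10⁻³ rad s⁻¹.

8.93 × 10⁻³ rad s⁻¹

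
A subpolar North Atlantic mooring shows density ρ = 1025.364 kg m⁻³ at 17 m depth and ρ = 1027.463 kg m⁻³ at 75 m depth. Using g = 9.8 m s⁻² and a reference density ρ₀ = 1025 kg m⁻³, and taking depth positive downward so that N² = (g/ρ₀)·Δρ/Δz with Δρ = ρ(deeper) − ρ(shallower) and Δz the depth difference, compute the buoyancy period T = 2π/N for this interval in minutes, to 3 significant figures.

Δρ = 1027.463 − 1025.364 = 2.099 kg m⁻³ over Δz = 75 − 17 = 58 m.
N² = (9.8/1025) × (2.099/58) = 3.4601 × 10⁻⁴ s⁻².
N = √(3.4601 × 10⁻⁴) = 0.018601 rad s⁻¹, so T = 2π/N = 337.79 s = 5.6298 min ≈ 5.63 min.
A positive N² confirms static stability across the interval.

5.63 min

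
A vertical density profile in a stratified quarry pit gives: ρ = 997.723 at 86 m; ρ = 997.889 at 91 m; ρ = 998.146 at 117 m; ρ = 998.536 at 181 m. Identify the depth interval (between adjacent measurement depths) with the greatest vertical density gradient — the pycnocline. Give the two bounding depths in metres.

86–91 m

Compute the density gradient over each adjacent pair:
  86–91 m: Δρ/Δz = 0.166/5 = 0.033 kg m⁻⁴
  91–117 m: Δρ/Δz = 0.257/26 = 9.9 × 10⁻³ kg m⁻⁴
  117–181 m: Δρ/Δz = 0.390/64 = 6.1 × 10⁻³ kg m⁻⁴
The largest gradient is in the 86–91 m interval — the pycnocline.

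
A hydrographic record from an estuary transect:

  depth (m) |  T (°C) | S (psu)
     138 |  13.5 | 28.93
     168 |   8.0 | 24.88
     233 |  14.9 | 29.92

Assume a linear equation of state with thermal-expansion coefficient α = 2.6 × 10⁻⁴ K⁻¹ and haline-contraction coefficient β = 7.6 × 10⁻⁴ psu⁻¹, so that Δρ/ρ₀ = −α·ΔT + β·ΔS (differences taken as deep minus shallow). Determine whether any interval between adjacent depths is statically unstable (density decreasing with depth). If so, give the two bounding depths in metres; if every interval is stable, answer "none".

Evaluate Δρ/ρ₀ = −αΔT + βΔS across each adjacent pair:
  138–168 m: −αΔT+βΔS = −(2.6 × 10⁻⁴)(-5.5)+(7.6 × 10⁻⁴)(-4.05) = -1.6 × 10⁻³ → UNSTABLE
  168–233 m: −αΔT+βΔS = −(2.6 × 10⁻⁴)(+6.9)+(7.6 × 10⁻⁴)(+5.04) = 2.0 × 10⁻³ → stable
The 138–168 m interval has Δρ < 0: lighter water underlies denser water.

138–168 m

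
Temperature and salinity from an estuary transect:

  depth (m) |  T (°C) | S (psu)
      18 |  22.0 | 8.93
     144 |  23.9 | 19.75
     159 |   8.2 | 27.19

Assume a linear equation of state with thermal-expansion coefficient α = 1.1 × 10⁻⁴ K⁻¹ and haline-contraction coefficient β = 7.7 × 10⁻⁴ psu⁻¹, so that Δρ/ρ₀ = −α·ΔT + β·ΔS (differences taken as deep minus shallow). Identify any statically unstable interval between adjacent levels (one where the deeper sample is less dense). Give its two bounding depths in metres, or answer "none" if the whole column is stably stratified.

none

Evaluate Δρ/ρ₀ = −αΔT + βΔS across each adjacent pair:
  18–144 m: −αΔT+βΔS = −(1.1 × 10⁻⁴)(+1.9)+(7.7 × 10⁻⁴)(+10.82) = 8.1 × 10⁻³ → stable
  144–159 m: −αΔT+βΔS = −(1.1 × 10⁻⁴)(-15.7)+(7.7 × 10⁻⁴)(+7.44) = 7.5 × 10⁻³ → stable
Every interval has Δρ > 0: the column is stably stratified throughout.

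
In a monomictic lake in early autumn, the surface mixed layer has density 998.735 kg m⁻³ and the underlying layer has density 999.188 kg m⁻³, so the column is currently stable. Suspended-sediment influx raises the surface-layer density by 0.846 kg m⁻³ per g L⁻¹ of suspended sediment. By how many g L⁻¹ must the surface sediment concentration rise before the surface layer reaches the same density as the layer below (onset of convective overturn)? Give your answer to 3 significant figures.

0.535 g L⁻¹

Density deficit of the surface layer: 999.188 − 998.735 = 0.453 kg m⁻³.
Required change = 0.453 / 0.846 = 0.535 g L⁻¹.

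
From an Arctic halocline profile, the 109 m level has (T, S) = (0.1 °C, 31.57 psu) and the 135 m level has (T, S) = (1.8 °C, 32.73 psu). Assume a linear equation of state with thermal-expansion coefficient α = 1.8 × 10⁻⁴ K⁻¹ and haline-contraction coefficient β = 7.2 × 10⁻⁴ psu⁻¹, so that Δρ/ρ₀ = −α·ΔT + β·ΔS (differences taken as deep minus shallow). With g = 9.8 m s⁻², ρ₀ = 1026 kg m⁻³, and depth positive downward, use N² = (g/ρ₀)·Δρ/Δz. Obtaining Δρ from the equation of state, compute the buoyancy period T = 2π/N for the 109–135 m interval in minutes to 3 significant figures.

7.41 min

ΔT = +1.7 K, ΔS = +1.16 psu (deep − shallow).
Δρ/ρ₀ = −αΔT + βΔS = -3.06 × 10⁻⁴ + 8.352 × 10⁻⁴ = 5.292 × 10⁻⁴, so Δρ ≈ 0.5430 kg m⁻³.
N² = (g/ρ₀)·Δρ/Δz = g·(Δρ/ρ₀)/Δz = 9.8 × 5.292 × 10⁻⁴ / 26 = 1.9947 × 10⁻⁴ s⁻².
N = √(1.9947 × 10⁻⁴) = 0.014123 rad s⁻¹ → T = 2π/N = 444.89 s = 7.4148 min ≈ 7.41 min.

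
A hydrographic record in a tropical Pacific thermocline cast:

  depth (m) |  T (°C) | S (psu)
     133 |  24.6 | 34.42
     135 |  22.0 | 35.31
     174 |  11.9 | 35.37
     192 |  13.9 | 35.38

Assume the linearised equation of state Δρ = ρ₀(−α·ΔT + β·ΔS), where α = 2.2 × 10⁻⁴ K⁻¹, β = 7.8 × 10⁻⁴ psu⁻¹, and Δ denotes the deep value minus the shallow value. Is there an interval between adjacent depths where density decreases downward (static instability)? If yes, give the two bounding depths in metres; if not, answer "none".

Evaluate Δρ/ρ₀ = −αΔT + βΔS across each adjacent pair:
  133–135 m: −αΔT+βΔS = −(2.2 × 10⁻⁴)(-2.6)+(7.8 × 10⁻⁴)(+0.89) = 1.3 × 10⁻³ → stable
  135–174 m: −αΔT+βΔS = −(2.2 × 10⁻⁴)(-10.1)+(7.8 × 10⁻⁴)(+0.06) = 2.3 × 10⁻³ → stable
  174–192 m: −αΔT+βΔS = −(2.2 × 10⁻⁴)(+2.0)+(7.8 × 10⁻⁴)(+0.01) = -4.3 × 10⁻⁴ → UNSTABLE
The 174–192 m interval has Δρ < 0: lighter water underlies denser water.

174–192 m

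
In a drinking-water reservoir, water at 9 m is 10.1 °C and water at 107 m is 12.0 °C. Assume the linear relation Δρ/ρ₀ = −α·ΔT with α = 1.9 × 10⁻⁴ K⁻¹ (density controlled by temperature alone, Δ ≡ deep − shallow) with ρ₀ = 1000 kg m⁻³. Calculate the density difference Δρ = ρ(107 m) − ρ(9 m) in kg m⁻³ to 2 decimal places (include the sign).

-0.36 kg m⁻³

ΔT = +1.9 K, Δρ/ρ₀ = −αΔT = -3.61 × 10⁻⁴.
Δρ = 1000 × (-3.61 × 10⁻⁴) = -0.36 kg m⁻³.
Negative Δρ: lighter below, statically unstable.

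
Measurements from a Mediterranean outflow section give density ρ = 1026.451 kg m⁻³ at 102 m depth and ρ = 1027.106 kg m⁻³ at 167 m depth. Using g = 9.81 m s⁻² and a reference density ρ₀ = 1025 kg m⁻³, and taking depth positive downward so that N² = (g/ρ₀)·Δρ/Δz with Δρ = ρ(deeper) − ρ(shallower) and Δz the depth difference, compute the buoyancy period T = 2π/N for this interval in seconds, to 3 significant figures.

640 s

Δρ = 1027.106 − 1026.451 = 0.655 kg m⁻³ over Δz = 167 − 102 = 65 m.
N² = (9.81/1025) × (0.655/65) = 9.6444 × 10⁻⁵ s⁻².
N = √(9.6444 × 10⁻⁵) = 9.8206 × 10⁻³ rad s⁻¹, so T = 2π/N = 639.80 s ≈ 640 s.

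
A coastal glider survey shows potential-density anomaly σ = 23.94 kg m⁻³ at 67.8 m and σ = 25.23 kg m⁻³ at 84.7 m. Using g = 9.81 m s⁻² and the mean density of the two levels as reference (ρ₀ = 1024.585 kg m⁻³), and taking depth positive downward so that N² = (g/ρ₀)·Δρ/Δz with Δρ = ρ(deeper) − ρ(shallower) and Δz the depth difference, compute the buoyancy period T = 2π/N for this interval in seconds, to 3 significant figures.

Δρ = 1025.23 − 1023.94 = 1.29 kg m⁻³ over Δz = 84.7 − 67.8 = 16.9 m.
N² = (9.81/1024.585) × (1.29/16.9) = 7.3084 × 10⁻⁴ s⁻².
N = √(7.3084 × 10⁻⁴) = 0.027034 rad s⁻¹, so T = 2π/N = 232.42 s ≈ 232 s.
N² > 0, so the interval is statically stable.

232 s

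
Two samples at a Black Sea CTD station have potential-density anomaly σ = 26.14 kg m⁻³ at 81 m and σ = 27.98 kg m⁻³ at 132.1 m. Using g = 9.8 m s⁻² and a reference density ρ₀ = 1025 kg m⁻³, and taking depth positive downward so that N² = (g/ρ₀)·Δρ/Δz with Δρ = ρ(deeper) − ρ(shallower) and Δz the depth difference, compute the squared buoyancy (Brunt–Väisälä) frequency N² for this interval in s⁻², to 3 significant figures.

3.44 × 10⁻⁴ s⁻²

Δρ = 1027.98 − 1026.14 = 1.84 kg m⁻³ over Δz = 132.1 − 81 = 51.1 m.
N² = (9.8/1025) × (1.84/51.1) = 3.4427 × 10⁻⁴ s⁻² ≈ 3.44 × 10⁻⁴ s⁻².
N² > 0, so the interval is statically stable.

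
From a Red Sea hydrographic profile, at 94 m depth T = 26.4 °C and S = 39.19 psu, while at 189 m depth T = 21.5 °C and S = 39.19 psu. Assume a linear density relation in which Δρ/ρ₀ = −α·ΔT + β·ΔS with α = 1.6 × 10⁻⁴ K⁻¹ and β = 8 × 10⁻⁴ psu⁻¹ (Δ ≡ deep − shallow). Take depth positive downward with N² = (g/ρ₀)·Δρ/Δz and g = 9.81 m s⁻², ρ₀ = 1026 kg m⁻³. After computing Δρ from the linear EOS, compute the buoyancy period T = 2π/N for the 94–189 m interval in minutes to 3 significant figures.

11.6 min

ΔT = -4.9 K, ΔS = +0.00 psu (deep − shallow).
Δρ/ρ₀ = −αΔT + βΔS = 7.84 × 10⁻⁴ + 0 = 7.84 × 10⁻⁴, so Δρ ≈ 0.8044 kg m⁻³.
N² = (g/ρ₀)·Δρ/Δz = g·(Δρ/ρ₀)/Δz = 9.81 × 7.84 × 10⁻⁴ / 95 = 8.0958 × 10⁻⁵ s⁻².
N = √(8.0958 × 10⁻⁵) = 8.9977 × 10⁻³ rad s⁻¹ → T = 2π/N = 698.31 s = 11.638 min ≈ 11.6 min.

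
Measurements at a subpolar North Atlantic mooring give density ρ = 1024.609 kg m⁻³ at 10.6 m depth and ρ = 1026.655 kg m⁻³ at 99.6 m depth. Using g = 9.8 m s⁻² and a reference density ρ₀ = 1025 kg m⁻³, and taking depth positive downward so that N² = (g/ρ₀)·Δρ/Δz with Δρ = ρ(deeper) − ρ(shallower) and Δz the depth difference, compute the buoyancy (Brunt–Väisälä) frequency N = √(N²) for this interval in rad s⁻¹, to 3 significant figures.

0.0148 rad s⁻¹

Δρ = 1026.655 − 1024.609 = 2.046 kg m⁻³ over Δz = 99.6 − 10.6 = 89 m.
N² = (9.8/1025) × (2.046/89) = 2.1980 × 10⁻⁴ s⁻².
N = √(2.1980 × 10⁻⁴) = 0.014826 rad s⁻¹ ≈ 0.0148 rad s⁻¹.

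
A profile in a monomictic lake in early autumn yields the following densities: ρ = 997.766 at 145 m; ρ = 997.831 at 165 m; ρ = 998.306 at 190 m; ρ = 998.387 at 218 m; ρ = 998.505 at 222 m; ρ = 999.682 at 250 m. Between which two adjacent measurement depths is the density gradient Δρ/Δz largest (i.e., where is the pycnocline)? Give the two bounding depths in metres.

222–250 m

Compute the density gradient over each adjacent pair:
  145–165 m: Δρ/Δz = 0.065/20 = 3.3 × 10⁻³ kg m⁻⁴
  165–190 m: Δρ/Δz = 0.475/25 = 0.019 kg m⁻⁴
  190–218 m: Δρ/Δz = 0.081/28 = 2.9 × 10⁻³ kg m⁻⁴
  218–222 m: Δρ/Δz = 0.118/4 = 0.029 kg m⁻⁴
  222–250 m: Δρ/Δz = 1.177/28 = 0.042 kg m⁻⁴
The largest gradient is in the 222–250 m interval — the pycnocline.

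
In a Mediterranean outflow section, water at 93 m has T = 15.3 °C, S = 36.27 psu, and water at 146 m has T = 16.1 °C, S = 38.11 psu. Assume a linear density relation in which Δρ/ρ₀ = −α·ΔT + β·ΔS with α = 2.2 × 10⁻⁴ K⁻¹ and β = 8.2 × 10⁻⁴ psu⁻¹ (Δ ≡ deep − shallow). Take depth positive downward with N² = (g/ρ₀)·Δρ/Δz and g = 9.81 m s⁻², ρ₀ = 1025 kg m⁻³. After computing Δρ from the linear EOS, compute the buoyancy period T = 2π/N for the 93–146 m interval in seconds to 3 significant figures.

ΔT = +0.8 K, ΔS = +1.84 psu (deep − shallow).
Δρ/ρ₀ = −αΔT + βΔS = -1.76 × 10⁻⁴ + 1.5088 × 10⁻³ = 1.3328 × 10⁻³, so Δρ ≈ 1.366 kg m⁻³.
N² = (g/ρ₀)·Δρ/Δz = g·(Δρ/ρ₀)/Δz = 9.81 × 1.3328 × 10⁻³ / 53 = 2.4669 × 10⁻⁴ s⁻².
N = √(2.4669 × 10⁻⁴) = 0.015706 rad s⁻¹ → T = 2π/N = 400.05 s ≈ 400 s.

400 s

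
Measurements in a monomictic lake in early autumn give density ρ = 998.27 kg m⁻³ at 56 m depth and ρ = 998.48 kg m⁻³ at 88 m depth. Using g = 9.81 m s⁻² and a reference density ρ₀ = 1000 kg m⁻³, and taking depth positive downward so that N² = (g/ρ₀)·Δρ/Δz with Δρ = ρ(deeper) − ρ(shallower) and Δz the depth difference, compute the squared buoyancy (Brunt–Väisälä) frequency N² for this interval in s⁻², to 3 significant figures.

Δρ = 998.48 − 998.27 = 0.21 kg m⁻³ over Δz = 88 − 56 = 32 m.
N² = (9.81/1000) × (0.21/32) = 6.4378 × 10⁻⁵ s⁻² ≈ 6.44 × 10⁻⁵ s⁻².
Since Δρ > 0 the layer is stably stratified.

6.44 × 10⁻⁵ s⁻²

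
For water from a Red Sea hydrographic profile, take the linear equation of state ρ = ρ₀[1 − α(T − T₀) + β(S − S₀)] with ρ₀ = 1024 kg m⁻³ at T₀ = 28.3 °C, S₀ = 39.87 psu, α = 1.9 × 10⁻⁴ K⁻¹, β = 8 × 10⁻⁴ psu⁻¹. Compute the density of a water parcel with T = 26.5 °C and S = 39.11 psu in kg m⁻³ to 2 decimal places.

1023.73 kg m⁻³

T − T₀ = -1.8 K, S − S₀ = -0.76 psu.
Bracket = 1 − α·(-1.8) + β·(-0.76) = 1 + (-2.66 × 10⁻⁴) = 0.9997340.
ρ = 1024 × 0.9997340 = 1023.73 kg m⁻³.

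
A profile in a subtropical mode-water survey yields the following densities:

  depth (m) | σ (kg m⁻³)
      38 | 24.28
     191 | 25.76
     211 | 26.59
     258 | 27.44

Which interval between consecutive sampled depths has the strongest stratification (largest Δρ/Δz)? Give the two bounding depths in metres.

191–211 m

Compute the density gradient over each adjacent pair:
  38–191 m: Δρ/Δz = 1.48/153 = 9.7 × 10⁻³ kg m⁻⁴
  191–211 m: Δρ/Δz = 0.83/20 = 0.041 kg m⁻⁴
  211–258 m: Δρ/Δz = 0.85/47 = 0.018 kg m⁻⁴
The largest gradient is in the 191–211 m interval — the pycnocline.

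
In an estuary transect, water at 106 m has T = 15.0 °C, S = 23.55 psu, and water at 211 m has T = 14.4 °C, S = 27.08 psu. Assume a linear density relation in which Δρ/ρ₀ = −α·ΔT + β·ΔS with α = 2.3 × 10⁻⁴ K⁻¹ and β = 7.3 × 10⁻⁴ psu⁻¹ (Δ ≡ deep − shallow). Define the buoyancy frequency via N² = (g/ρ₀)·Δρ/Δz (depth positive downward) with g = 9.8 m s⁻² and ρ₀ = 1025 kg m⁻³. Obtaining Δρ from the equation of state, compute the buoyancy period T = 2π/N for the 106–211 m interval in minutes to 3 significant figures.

6.58 min

ΔT = -0.6 K, ΔS = +3.53 psu (deep − shallow).
Δρ/ρ₀ = −αΔT + βΔS = 1.38 × 10⁻⁴ + 2.5769 × 10⁻³ = 2.7149 × 10⁻³, so Δρ ≈ 2.783 kg m⁻³.
N² = (g/ρ₀)·Δρ/Δz = g·(Δρ/ρ₀)/Δz = 9.8 × 2.7149 × 10⁻³ / 105 = 2.5339 × 10⁻⁴ s⁻².
N = √(2.5339 × 10⁻⁴) = 0.015918 rad s⁻¹ → T = 2π/N = 394.72 s = 6.5787 min ≈ 6.58 min.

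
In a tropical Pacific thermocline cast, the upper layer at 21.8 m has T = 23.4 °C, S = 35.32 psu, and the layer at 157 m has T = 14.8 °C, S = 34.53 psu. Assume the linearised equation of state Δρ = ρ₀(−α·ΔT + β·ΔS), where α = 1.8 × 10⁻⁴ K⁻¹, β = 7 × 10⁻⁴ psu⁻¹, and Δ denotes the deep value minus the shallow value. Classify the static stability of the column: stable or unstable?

stable

ΔT = 14.8 − 23.4 = -8.6 K and ΔS = 34.53 − 35.32 = -0.79 psu (deep − shallow).
−αΔT = 1.548 × 10⁻³; βΔS = -5.53 × 10⁻⁴; sum Δρ/ρ₀ = 9.95 × 10⁻⁴.
Δρ/ρ₀ > 0, so Δρ > 0: deeper water is denser → statically stable.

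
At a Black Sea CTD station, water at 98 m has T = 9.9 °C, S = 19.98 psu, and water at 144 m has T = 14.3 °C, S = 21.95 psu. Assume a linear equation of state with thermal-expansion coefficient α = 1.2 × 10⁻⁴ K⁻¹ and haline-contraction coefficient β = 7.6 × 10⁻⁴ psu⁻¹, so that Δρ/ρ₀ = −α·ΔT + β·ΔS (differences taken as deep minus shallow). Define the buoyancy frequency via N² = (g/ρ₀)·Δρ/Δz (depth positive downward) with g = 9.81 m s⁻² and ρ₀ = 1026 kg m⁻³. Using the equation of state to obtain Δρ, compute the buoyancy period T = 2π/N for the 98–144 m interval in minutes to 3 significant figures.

ΔT = +4.4 K, ΔS = +1.97 psu (deep − shallow).
Δρ/ρ₀ = −αΔT + βΔS = -5.28 × 10⁻⁴ + 1.4972 × 10⁻³ = 9.692 × 10⁻⁴, so Δρ ≈ 0.9944 kg m⁻³.
N² = (g/ρ₀)·Δρ/Δz = g·(Δρ/ρ₀)/Δz = 9.81 × 9.692 × 10⁻⁴ / 46 = 2.0669 × 10⁻⁴ s⁻².
N = √(2.0669 × 10⁻⁴) = 0.014377 rad s⁻¹ → T = 2π/N = 437.03 s = 7.2838 min ≈ 7.28 min.

7.28 min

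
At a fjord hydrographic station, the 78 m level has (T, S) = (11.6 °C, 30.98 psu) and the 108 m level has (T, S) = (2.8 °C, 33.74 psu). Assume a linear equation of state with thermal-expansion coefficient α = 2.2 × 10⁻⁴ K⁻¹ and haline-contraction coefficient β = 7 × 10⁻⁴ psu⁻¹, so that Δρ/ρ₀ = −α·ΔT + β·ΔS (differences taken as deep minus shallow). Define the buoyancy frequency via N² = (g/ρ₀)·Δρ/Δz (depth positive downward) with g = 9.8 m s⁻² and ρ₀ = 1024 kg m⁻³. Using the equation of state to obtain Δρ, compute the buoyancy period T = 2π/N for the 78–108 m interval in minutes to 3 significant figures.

ΔT = -8.8 K, ΔS = +2.76 psu (deep − shallow).
Δρ/ρ₀ = −αΔT + βΔS = 1.936 × 10⁻³ + 1.932 × 10⁻³ = 3.868 × 10⁻³, so Δρ ≈ 3.961 kg m⁻³.
N² = (g/ρ₀)·Δρ/Δz = g·(Δρ/ρ₀)/Δz = 9.8 × 3.868 × 10⁻³ / 30 = 1.2635 × 10⁻³ s⁻².
N = √(1.2635 × 10⁻³) = 0.035546 rad s⁻¹ → T = 2π/N = 176.76 s = 2.9460 min ≈ 2.95 min.

2.95 min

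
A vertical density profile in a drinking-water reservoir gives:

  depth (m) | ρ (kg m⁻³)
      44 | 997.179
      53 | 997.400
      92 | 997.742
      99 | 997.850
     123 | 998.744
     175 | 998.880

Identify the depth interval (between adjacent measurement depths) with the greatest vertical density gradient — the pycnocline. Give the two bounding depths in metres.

Compute the density gradient over each adjacent pair:
  44–53 m: Δρ/Δz = 0.221/9 = 0.025 kg m⁻⁴
  53–92 m: Δρ/Δz = 0.342/39 = 8.8 × 10⁻³ kg m⁻⁴
  92–99 m: Δρ/Δz = 0.108/7 = 0.015 kg m⁻⁴
  99–123 m: Δρ/Δz = 0.894/24 = 0.037 kg m⁻⁴
  123–175 m: Δρ/Δz = 0.136/52 = 2.6 × 10⁻³ kg m⁻⁴
The largest gradient is in the 99–123 m interval — the pycnocline.

99–123 m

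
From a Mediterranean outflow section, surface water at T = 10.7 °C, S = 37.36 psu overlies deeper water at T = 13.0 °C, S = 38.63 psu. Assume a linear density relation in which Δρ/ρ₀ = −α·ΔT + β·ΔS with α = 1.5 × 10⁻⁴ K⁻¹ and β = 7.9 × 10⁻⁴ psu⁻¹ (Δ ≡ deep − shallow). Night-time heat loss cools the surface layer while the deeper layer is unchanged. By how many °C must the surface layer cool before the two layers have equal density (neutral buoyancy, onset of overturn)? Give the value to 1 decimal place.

Neutral buoyancy requires Δρ = 0, i.e. −α(T_deep − T_surf′) + β(S_deep − S_surf) = 0.
T_surf′ = T_deep − (β/α)·ΔS = 13.0 − (7.9 × 10⁻⁴/1.5 × 10⁻⁴)·(+1.27) = 6.311 °C.
Cooling required: 10.7 − (6.311) = 4.389 °C.

4.4 °C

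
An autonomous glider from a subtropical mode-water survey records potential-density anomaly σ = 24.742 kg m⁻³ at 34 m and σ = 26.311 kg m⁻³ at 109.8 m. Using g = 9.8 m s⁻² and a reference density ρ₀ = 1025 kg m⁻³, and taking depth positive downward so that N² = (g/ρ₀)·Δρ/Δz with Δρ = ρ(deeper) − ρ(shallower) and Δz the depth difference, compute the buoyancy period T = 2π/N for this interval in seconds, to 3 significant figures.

Δρ = 1026.311 − 1024.742 = 1.569 kg m⁻³ over Δz = 109.8 − 34 = 75.8 m.
N² = (9.8/1025) × (1.569/75.8) = 1.9790 × 10⁻⁴ s⁻².
N = √(1.9790 × 10⁻⁴) = 0.014068 rad s⁻¹, so T = 2π/N = 446.63 s ≈ 447 s.

447 s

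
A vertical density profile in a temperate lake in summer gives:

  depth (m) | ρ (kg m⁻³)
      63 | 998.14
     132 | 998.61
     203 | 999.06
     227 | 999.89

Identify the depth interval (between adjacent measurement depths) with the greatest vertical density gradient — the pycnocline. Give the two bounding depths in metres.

Compute the density gradient over each adjacent pair:
  63–132 m: Δρ/Δz = 0.47/69 = 6.8 × 10⁻³ kg m⁻⁴
  132–203 m: Δρ/Δz = 0.45/71 = 6.3 × 10⁻³ kg m⁻⁴
  203–227 m: Δρ/Δz = 0.83/24 = 0.035 kg m⁻⁴
The largest gradient is in the 203–227 m interval — the pycnocline.

203–227 m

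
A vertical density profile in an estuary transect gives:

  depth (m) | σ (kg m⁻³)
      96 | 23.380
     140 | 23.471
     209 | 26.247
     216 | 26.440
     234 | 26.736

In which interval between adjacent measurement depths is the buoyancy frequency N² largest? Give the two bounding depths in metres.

Compute the density gradient over each adjacent pair:
  96–140 m: Δρ/Δz = 0.091/44 = 2.1 × 10⁻³ kg m⁻⁴
  140–209 m: Δρ/Δz = 2.776/69 = 0.040 kg m⁻⁴
  209–216 m: Δρ/Δz = 0.193/7 = 0.028 kg m⁻⁴
  216–234 m: Δρ/Δz = 0.296/18 = 0.016 kg m⁻⁴
The largest gradient is in the 140–209 m interval — the pycnocline.

140–209 m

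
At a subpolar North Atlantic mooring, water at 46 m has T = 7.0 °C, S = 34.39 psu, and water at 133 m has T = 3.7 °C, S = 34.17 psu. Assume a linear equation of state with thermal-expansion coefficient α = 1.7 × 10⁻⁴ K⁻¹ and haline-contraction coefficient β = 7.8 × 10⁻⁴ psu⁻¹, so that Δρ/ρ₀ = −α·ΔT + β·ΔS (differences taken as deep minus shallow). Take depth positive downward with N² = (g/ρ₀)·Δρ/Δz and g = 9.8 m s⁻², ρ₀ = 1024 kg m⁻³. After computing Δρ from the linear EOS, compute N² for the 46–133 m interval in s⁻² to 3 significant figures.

ΔT = -3.3 K, ΔS = -0.22 psu (deep − shallow).
Δρ/ρ₀ = −αΔT + βΔS = 5.61 × 10⁻⁴ − 1.716 × 10⁻⁴ = 3.894 × 10⁻⁴, so Δρ ≈ 0.3987 kg m⁻³.
N² = (g/ρ₀)·Δρ/Δz = g·(Δρ/ρ₀)/Δz = 9.8 × 3.894 × 10⁻⁴ / 87 = 4.3863 × 10⁻⁵ s⁻² ≈ 4.39 × 10⁻⁵ s⁻².

4.39 × 10⁻⁵ s⁻²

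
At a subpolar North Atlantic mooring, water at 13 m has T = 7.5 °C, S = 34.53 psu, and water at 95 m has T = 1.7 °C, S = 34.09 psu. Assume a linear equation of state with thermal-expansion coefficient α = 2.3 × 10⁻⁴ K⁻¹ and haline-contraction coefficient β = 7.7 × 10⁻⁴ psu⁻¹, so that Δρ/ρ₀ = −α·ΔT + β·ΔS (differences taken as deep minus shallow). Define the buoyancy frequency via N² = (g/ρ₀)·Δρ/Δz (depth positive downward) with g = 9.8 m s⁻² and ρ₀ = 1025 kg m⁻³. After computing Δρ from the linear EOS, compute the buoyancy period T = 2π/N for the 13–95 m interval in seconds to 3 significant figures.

576 s

ΔT = -5.8 K, ΔS = -0.44 psu (deep − shallow).
Δρ/ρ₀ = −αΔT + βΔS = 1.334 × 10⁻³ − 3.388 × 10⁻⁴ = 9.952 × 10⁻⁴, so Δρ ≈ 1.020 kg m⁻³.
N² = (g/ρ₀)·Δρ/Δz = g·(Δρ/ρ₀)/Δz = 9.8 × 9.952 × 10⁻⁴ / 82 = 1.1894 × 10⁻⁴ s⁻².
N = √(1.1894 × 10⁻⁴) = 0.010906 rad s⁻¹ → T = 2π/N = 576.12 s ≈ 576 s.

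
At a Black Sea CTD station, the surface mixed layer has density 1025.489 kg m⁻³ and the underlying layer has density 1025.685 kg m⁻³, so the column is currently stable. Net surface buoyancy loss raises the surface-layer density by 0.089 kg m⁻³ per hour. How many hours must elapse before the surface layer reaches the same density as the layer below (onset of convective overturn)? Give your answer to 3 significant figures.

Density deficit of the surface layer: 1025.685 − 1025.489 = 0.196 kg m⁻³.
Required change = 0.196 / 0.089 = 2.20 hours.

2.20 hours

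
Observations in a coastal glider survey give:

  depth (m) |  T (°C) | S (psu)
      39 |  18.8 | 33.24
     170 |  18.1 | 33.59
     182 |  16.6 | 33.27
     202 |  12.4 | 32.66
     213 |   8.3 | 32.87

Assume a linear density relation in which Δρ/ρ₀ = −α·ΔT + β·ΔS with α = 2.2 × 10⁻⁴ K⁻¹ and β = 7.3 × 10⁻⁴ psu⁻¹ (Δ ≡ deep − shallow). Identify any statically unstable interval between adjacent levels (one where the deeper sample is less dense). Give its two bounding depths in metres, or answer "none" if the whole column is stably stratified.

Evaluate Δρ/ρ₀ = −αΔT + βΔS across each adjacent pair:
  39–170 m: −αΔT+βΔS = −(2.2 × 10⁻⁴)(-0.7)+(7.3 × 10⁻⁴)(+0.35) = 4.1 × 10⁻⁴ → stable
  170–182 m: −αΔT+βΔS = −(2.2 × 10⁻⁴)(-1.5)+(7.3 × 10⁻⁴)(-0.32) = 9.6 × 10⁻⁵ → stable
  182–202 m: −αΔT+βΔS = −(2.2 × 10⁻⁴)(-4.2)+(7.3 × 10⁻⁴)(-0.61) = 4.8 × 10⁻⁴ → stable
  202–213 m: −αΔT+βΔS = −(2.2 × 10⁻⁴)(-4.1)+(7.3 × 10⁻⁴)(+0.21) = 1.1 × 10⁻³ → stable
Every interval has Δρ > 0: the column is stably stratified throughout.

none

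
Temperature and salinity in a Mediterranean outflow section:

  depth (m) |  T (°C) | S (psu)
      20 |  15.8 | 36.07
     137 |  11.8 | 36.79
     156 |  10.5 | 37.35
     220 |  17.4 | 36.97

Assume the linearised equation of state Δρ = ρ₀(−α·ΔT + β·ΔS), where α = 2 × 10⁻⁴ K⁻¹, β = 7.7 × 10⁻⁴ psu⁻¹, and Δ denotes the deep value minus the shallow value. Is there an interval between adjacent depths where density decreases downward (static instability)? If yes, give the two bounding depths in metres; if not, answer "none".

156–220 m

Evaluate Δρ/ρ₀ = −αΔT + βΔS across each adjacent pair:
  20–137 m: −αΔT+βΔS = −(2 × 10⁻⁴)(-4.0)+(7.7 × 10⁻⁴)(+0.72) = 1.4 × 10⁻³ → stable
  137–156 m: −αΔT+βΔS = −(2 × 10⁻⁴)(-1.3)+(7.7 × 10⁻⁴)(+0.56) = 6.9 × 10⁻⁴ → stable
  156–220 m: −αΔT+βΔS = −(2 × 10⁻⁴)(+6.9)+(7.7 × 10⁻⁴)(-0.38) = -1.7 × 10⁻³ → UNSTABLE
The 156–220 m interval has Δρ < 0: lighter water underlies denser water.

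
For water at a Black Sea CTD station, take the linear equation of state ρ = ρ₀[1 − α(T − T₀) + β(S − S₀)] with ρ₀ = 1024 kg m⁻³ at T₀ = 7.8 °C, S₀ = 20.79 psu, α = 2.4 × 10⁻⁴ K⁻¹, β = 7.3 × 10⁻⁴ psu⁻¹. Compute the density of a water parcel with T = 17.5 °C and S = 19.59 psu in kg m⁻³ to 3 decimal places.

1020.719 kg m⁻³

T − T₀ = +9.7 K, S − S₀ = -1.20 psu.
Bracket = 1 − α·(+9.7) + β·(-1.20) = 1 + (-3.204 × 10⁻³) = 0.9967960.
ρ = 1024 × 0.9967960 = 1020.719 kg m⁻³.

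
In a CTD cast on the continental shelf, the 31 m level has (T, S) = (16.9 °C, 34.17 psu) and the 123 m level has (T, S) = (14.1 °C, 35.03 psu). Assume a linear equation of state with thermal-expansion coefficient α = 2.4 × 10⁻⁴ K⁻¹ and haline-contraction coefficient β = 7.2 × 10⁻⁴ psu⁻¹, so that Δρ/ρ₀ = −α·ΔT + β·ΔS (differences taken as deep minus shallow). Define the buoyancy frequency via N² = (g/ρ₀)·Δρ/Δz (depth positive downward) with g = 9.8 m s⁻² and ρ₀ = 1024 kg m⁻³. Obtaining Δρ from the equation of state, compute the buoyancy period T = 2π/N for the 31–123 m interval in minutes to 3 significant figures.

ΔT = -2.8 K, ΔS = +0.86 psu (deep − shallow).
Δρ/ρ₀ = −αΔT + βΔS = 6.72 × 10⁻⁴ + 6.192 × 10⁻⁴ = 1.2912 × 10⁻³, so Δρ ≈ 1.322 kg m⁻³.
N² = (g/ρ₀)·Δρ/Δz = g·(Δρ/ρ₀)/Δz = 9.8 × 1.2912 × 10⁻³ / 92 = 1.3754 × 10⁻⁴ s⁻².
N = √(1.3754 × 10⁻⁴) = 0.011728 rad s⁻¹ → T = 2π/N = 535.74 s = 8.9290 min ≈ 8.93 min.

8.93 min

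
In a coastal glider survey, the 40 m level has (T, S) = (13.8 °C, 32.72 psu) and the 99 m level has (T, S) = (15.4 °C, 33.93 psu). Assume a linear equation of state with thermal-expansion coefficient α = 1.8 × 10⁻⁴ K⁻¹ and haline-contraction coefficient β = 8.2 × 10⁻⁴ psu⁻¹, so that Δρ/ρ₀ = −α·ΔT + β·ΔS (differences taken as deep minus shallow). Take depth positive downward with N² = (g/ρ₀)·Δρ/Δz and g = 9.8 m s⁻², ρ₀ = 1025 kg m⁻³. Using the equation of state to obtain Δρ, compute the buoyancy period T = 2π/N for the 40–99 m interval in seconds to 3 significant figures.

581 s

ΔT = +1.6 K, ΔS = +1.21 psu (deep − shallow).
Δρ/ρ₀ = −αΔT + βΔS = -2.88 × 10⁻⁴ + 9.922 × 10⁻⁴ = 7.042 × 10⁻⁴, so Δρ ≈ 0.7218 kg m⁻³.
N² = (g/ρ₀)·Δρ/Δz = g·(Δρ/ρ₀)/Δz = 9.8 × 7.042 × 10⁻⁴ / 59 = 1.1697 × 10⁻⁴ s⁻².
N = √(1.1697 × 10⁻⁴) = 0.010815 rad s⁻¹ → T = 2π/N = 580.97 s ≈ 581 s.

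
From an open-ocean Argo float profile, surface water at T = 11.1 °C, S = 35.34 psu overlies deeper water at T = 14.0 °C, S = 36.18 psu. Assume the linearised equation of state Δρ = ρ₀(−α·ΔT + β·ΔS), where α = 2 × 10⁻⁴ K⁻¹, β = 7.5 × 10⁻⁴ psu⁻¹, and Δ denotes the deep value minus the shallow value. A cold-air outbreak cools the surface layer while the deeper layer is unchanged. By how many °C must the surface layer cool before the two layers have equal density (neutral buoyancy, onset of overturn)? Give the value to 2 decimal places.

Neutral buoyancy requires Δρ = 0, i.e. −α(T_deep − T_surf′) + β(S_deep − S_surf) = 0.
T_surf′ = T_deep − (β/α)·ΔS = 14.0 − (7.5 × 10⁻⁴/2 × 10⁻⁴)·(+0.84) = 10.8500 °C.
Cooling required: 11.1 − (10.8500) = 0.2500 °C.

0.25 °C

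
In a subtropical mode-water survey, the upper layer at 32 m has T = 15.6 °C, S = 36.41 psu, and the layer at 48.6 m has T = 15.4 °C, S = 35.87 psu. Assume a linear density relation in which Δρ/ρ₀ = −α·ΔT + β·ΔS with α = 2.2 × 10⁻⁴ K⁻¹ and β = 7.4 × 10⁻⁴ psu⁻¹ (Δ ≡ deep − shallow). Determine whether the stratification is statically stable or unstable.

ΔT = 15.4 − 15.6 = -0.2 K and ΔS = 35.87 − 36.41 = -0.54 psu (deep − shallow).
−αΔT = 4.40 × 10⁻⁵; βΔS = -3.996 × 10⁻⁴; sum Δρ/ρ₀ = -3.556 × 10⁻⁴.
Δρ/ρ₀ < 0, so Δρ < 0: deeper water is lighter → statically unstable; the column would overturn.

unstable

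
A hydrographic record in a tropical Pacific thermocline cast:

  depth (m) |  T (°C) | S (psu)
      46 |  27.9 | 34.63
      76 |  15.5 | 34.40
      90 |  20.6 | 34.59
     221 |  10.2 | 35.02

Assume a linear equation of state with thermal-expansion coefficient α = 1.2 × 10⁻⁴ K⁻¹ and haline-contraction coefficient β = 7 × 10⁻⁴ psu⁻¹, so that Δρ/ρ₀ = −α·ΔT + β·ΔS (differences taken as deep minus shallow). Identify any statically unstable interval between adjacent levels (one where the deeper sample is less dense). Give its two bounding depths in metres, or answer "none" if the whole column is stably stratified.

76–90 m

Evaluate Δρ/ρ₀ = −αΔT + βΔS across each adjacent pair:
  46–76 m: −αΔT+βΔS = −(1.2 × 10⁻⁴)(-12.4)+(7 × 10⁻⁴)(-0.23) = 1.3 × 10⁻³ → stable
  76–90 m: −αΔT+βΔS = −(1.2 × 10⁻⁴)(+5.1)+(7 × 10⁻⁴)(+0.19) = -4.8 × 10⁻⁴ → UNSTABLE
  90–221 m: −αΔT+βΔS = −(1.2 × 10⁻⁴)(-10.4)+(7 × 10⁻⁴)(+0.43) = 1.5 × 10⁻³ → stable
The 76–90 m interval has Δρ < 0: lighter water underlies denser water.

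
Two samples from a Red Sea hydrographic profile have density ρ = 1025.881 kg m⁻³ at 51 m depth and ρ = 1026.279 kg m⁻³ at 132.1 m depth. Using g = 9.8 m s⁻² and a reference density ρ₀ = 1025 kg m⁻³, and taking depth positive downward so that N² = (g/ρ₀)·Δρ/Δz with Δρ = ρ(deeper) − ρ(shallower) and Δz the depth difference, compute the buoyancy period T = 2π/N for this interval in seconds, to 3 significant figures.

Δρ = 1026.279 − 1025.881 = 0.398 kg m⁻³ over Δz = 132.1 − 51 = 81.1 m.
N² = (9.8/1025) × (0.398/81.1) = 4.6921 × 10⁻⁵ s⁻².
N = √(4.6921 × 10⁻⁵) = 6.8499 × 10⁻³ rad s⁻¹, so T = 2π/N = 917.27 s ≈ 917 s.

917 s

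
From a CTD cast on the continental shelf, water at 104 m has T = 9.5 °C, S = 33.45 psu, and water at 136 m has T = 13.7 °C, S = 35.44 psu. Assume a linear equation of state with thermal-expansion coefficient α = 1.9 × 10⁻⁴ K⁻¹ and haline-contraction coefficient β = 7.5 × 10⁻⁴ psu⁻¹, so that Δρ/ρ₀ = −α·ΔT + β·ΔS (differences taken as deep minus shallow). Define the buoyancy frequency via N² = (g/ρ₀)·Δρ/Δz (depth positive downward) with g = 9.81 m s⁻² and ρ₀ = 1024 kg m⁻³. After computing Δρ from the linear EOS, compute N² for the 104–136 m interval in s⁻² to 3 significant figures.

ΔT = +4.2 K, ΔS = +1.99 psu (deep − shallow).
Δρ/ρ₀ = −αΔT + βΔS = -7.98 × 10⁻⁴ + 1.4925 × 10⁻³ = 6.945 × 10⁻⁴, so Δρ ≈ 0.7112 kg m⁻³.
N² = (g/ρ₀)·Δρ/Δz = g·(Δρ/ρ₀)/Δz = 9.81 × 6.945 × 10⁻⁴ / 32 = 2.1291 × 10⁻⁴ s⁻² ≈ 2.13 × 10⁻⁴ s⁻².

2.13 × 10⁻⁴ s⁻²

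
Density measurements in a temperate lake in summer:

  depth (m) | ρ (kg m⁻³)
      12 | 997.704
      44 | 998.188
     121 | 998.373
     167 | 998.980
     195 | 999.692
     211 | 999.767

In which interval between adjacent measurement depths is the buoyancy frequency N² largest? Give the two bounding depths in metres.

Compute the density gradient over each adjacent pair:
  12–44 m: Δρ/Δz = 0.484/32 = 0.015 kg m⁻⁴
  44–121 m: Δρ/Δz = 0.185/77 = 2.4 × 10⁻³ kg m⁻⁴
  121–167 m: Δρ/Δz = 0.607/46 = 0.013 kg m⁻⁴
  167–195 m: Δρ/Δz = 0.712/28 = 0.025 kg m⁻⁴
  195–211 m: Δρ/Δz = 0.075/16 = 4.7 × 10⁻³ kg m⁻⁴
The largest gradient is in the 167–195 m interval — the pycnocline.

167–195 m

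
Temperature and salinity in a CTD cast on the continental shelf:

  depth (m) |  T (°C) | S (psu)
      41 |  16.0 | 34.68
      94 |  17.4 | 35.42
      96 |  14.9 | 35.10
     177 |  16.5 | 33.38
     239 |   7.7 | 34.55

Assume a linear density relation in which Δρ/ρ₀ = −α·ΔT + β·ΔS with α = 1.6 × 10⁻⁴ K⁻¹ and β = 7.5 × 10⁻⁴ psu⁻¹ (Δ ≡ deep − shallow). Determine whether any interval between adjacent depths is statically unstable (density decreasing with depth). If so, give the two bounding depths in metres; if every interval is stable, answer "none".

96–177 m

Evaluate Δρ/ρ₀ = −αΔT + βΔS across each adjacent pair:
  41–94 m: −αΔT+βΔS = −(1.6 × 10⁻⁴)(+1.4)+(7.5 × 10⁻⁴)(+0.74) = 3.3 × 10⁻⁴ → stable
  94–96 m: −αΔT+βΔS = −(1.6 × 10⁻⁴)(-2.5)+(7.5 × 10⁻⁴)(-0.32) = 1.6 × 10⁻⁴ → stable
  96–177 m: −αΔT+βΔS = −(1.6 × 10⁻⁴)(+1.6)+(7.5 × 10⁻⁴)(-1.72) = -1.5 × 10⁻³ → UNSTABLE
  177–239 m: −αΔT+βΔS = −(1.6 × 10⁻⁴)(-8.8)+(7.5 × 10⁻⁴)(+1.17) = 2.3 × 10⁻³ → stable
The 96–177 m interval has Δρ < 0: lighter water underlies denser water.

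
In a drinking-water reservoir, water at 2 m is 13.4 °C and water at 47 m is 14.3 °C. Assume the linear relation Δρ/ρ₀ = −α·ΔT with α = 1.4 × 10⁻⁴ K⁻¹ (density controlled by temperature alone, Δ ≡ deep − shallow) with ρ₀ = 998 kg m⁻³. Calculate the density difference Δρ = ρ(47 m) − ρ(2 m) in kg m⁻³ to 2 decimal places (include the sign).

-0.13 kg m⁻³

ΔT = +0.9 K, Δρ/ρ₀ = −αΔT = -1.26 × 10⁻⁴.
Δρ = 998 × (-1.26 × 10⁻⁴) = -0.13 kg m⁻³.
Negative Δρ: lighter below, statically unstable.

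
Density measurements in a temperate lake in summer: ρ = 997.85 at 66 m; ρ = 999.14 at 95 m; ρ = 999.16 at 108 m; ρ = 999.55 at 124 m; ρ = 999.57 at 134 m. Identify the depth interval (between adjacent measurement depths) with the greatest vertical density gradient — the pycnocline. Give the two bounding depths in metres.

Compute the density gradient over each adjacent pair:
  66–95 m: Δρ/Δz = 1.29/29 = 0.044 kg m⁻⁴
  95–108 m: Δρ/Δz = 0.02/13 = 1.5 × 10⁻³ kg m⁻⁴
  108–124 m: Δρ/Δz = 0.39/16 = 0.024 kg m⁻⁴
  124–134 m: Δρ/Δz = 0.02/10 = 2.0 × 10⁻³ kg m⁻⁴
The largest gradient is in the 66–95 m interval — the pycnocline.

66–95 m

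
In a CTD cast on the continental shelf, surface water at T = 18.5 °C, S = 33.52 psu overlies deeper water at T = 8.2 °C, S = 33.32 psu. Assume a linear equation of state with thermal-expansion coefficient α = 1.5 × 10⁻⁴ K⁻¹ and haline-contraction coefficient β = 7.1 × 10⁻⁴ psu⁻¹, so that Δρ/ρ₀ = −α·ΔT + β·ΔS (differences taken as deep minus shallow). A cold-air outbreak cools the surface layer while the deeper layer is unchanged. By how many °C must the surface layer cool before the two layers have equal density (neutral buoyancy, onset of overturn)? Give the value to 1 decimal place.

Neutral buoyancy requires Δρ = 0, i.e. −α(T_deep − T_surf′) + β(S_deep − S_surf) = 0.
T_surf′ = T_deep − (β/α)·ΔS = 8.2 − (7.1 × 10⁻⁴/1.5 × 10⁻⁴)·(-0.20) = 9.147 °C.
Cooling required: 18.5 − (9.147) = 9.353 °C.

9.4 °C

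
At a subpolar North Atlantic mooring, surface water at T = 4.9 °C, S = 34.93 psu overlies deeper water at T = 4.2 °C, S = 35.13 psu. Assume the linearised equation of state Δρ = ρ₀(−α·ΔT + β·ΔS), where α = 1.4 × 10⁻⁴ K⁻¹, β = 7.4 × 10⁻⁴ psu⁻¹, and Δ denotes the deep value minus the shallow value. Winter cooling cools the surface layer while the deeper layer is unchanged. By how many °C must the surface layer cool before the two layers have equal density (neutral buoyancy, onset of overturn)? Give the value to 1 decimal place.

1.8 °C

Neutral buoyancy requires Δρ = 0, i.e. −α(T_deep − T_surf′) + β(S_deep − S_surf) = 0.
T_surf′ = T_deep − (β/α)·ΔS = 4.2 − (7.4 × 10⁻⁴/1.4 × 10⁻⁴)·(+0.20) = 3.143 °C.
Cooling required: 4.9 − (3.143) = 1.757 °C.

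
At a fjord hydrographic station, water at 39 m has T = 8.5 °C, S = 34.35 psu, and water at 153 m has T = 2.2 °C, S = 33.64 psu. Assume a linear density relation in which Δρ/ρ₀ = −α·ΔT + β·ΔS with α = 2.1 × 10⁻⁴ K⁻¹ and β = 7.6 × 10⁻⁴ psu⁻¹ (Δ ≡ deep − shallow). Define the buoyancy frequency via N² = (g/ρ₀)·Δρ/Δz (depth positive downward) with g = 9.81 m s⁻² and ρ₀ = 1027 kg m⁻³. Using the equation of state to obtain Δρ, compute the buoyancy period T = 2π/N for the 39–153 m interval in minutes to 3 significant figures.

ΔT = -6.3 K, ΔS = -0.71 psu (deep − shallow).
Δρ/ρ₀ = −αΔT + βΔS = 1.323 × 10⁻³ − 5.396 × 10⁻⁴ = 7.834 × 10⁻⁴, so Δρ ≈ 0.8046 kg m⁻³.
N² = (g/ρ₀)·Δρ/Δz = g·(Δρ/ρ₀)/Δz = 9.81 × 7.834 × 10⁻⁴ / 114 = 6.7414 × 10⁻⁵ s⁻².
N = √(6.7414 × 10⁻⁵) = 8.2106 × 10⁻³ rad s⁻¹ → T = 2π/N = 765.25 s = 12.754 min ≈ 12.8 min.

12.8 min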